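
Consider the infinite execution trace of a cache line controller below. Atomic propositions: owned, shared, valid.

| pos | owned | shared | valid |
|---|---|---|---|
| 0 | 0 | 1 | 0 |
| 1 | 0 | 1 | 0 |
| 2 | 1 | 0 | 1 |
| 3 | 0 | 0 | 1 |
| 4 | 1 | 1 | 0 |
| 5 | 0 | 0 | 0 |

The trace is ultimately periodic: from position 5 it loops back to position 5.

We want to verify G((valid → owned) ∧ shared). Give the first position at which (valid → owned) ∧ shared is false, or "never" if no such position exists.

Check (valid → owned) ∧ shared at each position in order: 0 ✓, 1 ✓.
At position 2 the labels are {owned, valid}, so (valid → owned) ∧ shared is false there. This is the first violation.

2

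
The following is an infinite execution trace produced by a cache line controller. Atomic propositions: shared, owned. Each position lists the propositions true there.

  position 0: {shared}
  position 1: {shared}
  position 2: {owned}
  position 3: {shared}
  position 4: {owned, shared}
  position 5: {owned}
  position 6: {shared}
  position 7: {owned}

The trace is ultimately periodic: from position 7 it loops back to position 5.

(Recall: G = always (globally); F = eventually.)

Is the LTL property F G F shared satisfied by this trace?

Holds

G F shared holds at position 0, which is reachable from 0, so F G F shared holds.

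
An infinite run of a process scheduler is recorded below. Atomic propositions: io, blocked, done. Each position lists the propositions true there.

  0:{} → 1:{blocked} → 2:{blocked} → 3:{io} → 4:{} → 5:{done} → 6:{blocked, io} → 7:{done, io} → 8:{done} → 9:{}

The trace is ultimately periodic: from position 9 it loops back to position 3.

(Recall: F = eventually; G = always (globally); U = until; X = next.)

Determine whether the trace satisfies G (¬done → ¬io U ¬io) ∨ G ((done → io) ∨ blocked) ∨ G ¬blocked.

Violated

¬blocked must hold at every position from 0 onward. It fails at position 1, so G ¬blocked is false.
At position 0: G (¬done → ¬io U ¬io) ∨ G ((done → io) ∨ blocked) is false; G ¬blocked is false; so G (¬done → ¬io U ¬io) ∨ G ((done → io) ∨ blocked) ∨ G ¬blocked is false.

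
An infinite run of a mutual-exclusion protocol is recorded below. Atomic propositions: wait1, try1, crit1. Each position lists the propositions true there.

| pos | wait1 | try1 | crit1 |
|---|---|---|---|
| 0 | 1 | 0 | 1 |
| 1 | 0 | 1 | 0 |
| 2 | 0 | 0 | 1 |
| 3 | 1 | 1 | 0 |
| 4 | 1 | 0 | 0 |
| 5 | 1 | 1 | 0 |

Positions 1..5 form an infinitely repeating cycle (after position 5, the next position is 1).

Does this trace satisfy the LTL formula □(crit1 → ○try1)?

Satisfied

crit1 → ○try1 holds at every position 0..5, and those are all positions ever visited, so □(crit1 → ○try1) holds.
Positions where crit1 holds: 0, 2.
Check ○try1 at each: 0→ok, 2→ok.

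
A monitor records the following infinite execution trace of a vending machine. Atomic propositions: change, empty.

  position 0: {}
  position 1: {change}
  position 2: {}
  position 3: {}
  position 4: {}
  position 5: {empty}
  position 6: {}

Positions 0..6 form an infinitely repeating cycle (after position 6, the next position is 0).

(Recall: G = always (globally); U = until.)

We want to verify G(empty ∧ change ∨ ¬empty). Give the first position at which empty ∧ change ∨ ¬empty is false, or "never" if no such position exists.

5

Check empty ∧ change ∨ ¬empty at each position in order: 0 ✓, 1 ✓, 2 ✓, 3 ✓, 4 ✓.
At position 5 the labels are {empty}, so empty ∧ change ∨ ¬empty is false there. This is the first violation.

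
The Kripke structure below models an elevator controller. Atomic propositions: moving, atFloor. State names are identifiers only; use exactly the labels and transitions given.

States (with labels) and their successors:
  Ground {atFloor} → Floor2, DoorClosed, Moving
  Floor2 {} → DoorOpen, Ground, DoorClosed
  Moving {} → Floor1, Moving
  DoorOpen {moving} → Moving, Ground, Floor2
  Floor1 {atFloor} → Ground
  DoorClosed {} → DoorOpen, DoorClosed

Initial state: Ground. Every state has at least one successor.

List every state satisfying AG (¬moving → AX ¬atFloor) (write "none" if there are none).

States satisfying ¬moving → AX ¬atFloor: {Ground, DoorOpen, DoorClosed}.
States satisfying AG (¬moving → AX ¬atFloor): ∅.

none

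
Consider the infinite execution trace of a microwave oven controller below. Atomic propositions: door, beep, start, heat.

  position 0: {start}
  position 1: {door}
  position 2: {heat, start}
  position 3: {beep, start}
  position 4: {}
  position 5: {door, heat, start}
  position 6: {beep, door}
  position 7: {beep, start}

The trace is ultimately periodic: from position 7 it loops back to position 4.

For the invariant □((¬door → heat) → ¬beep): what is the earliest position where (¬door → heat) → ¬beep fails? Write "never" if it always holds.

6

Check (¬door → heat) → ¬beep at each position in order: 0 ✓, 1 ✓, 2 ✓, 3 ✓, 4 ✓, 5 ✓.
At position 6 the labels are {beep, door}, so (¬door → heat) → ¬beep is false there. This is the first violation.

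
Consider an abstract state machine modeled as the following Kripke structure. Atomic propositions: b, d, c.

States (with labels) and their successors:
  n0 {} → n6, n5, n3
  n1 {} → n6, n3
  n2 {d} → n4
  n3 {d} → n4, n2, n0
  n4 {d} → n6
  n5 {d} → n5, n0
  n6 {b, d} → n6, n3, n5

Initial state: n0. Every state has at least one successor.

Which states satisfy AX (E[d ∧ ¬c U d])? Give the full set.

{n0, n1, n2, n4, n6}

States satisfying E[d ∧ ¬c U d]: {n2, n3, n4, n5, n6}.
States satisfying AX (E[d ∧ ¬c U d]): {n0, n1, n2, n4, n6}.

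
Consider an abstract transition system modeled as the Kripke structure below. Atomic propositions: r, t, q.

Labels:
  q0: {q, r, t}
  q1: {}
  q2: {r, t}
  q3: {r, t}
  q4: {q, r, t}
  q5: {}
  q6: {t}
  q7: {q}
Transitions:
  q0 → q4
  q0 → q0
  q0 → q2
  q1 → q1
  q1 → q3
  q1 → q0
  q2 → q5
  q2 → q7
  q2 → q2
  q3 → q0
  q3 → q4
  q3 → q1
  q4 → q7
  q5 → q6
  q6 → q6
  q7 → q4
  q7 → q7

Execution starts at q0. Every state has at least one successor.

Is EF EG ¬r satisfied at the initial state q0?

States satisfying EG ¬r: {q1, q5, q6, q7}.
States satisfying EF EG ¬r: {q0, q1, q2, q3, q4, q5, q6, q7}.
Some path from q0 reaches a state where EG ¬r holds.
q0 ∈ Sat(EF EG ¬r).

Yes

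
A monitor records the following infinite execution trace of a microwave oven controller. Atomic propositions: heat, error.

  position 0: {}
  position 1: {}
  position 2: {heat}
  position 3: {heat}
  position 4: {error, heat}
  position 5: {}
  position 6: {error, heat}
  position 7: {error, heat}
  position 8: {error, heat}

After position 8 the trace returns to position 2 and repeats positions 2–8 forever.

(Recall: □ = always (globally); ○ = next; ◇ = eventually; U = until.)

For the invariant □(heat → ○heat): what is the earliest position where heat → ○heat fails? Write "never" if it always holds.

Check heat → ○heat at each position in order: 0 ✓, 1 ✓, 2 ✓, 3 ✓.
At position 4 the labels are {error, heat} and the next position 5 has {}, so heat → ○heat is false there. This is the first violation.

4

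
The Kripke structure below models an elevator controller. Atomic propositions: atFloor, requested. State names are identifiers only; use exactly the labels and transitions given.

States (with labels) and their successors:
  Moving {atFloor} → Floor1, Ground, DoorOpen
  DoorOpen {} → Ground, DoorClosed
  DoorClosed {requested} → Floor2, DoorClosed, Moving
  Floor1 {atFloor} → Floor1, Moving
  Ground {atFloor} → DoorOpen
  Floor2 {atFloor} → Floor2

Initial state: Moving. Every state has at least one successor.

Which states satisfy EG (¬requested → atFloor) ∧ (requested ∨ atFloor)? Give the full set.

{Moving, DoorClosed, Floor1, Floor2}

States satisfying ¬requested → atFloor: {Moving, DoorClosed, Floor1, Ground, Floor2}.
States satisfying EG (¬requested → atFloor): {Moving, DoorClosed, Floor1, Floor2}.
States satisfying requested ∨ atFloor: {Moving, DoorClosed, Floor1, Ground, Floor2}.
States satisfying EG (¬requested → atFloor) ∧ (requested ∨ atFloor): {Moving, DoorClosed, Floor1, Floor2}.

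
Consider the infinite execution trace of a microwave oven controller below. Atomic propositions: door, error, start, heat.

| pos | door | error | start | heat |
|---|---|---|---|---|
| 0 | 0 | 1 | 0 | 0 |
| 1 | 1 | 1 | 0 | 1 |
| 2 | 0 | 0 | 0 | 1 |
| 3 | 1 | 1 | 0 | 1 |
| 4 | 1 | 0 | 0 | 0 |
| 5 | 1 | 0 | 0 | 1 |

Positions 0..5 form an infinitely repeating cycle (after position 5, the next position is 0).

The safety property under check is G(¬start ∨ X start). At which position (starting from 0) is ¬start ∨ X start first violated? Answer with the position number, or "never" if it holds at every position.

¬start ∨ X start holds at every position 0..5, and those are all the positions the trace ever visits, so the invariant G(¬start ∨ X start) is never violated.

never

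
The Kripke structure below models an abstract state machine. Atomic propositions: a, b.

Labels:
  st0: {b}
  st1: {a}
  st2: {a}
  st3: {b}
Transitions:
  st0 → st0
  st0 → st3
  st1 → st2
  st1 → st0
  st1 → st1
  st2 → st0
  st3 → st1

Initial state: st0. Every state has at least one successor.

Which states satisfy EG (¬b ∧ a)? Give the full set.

States satisfying ¬b ∧ a: {st1, st2}.
States satisfying EG (¬b ∧ a): {st1}.

{st1}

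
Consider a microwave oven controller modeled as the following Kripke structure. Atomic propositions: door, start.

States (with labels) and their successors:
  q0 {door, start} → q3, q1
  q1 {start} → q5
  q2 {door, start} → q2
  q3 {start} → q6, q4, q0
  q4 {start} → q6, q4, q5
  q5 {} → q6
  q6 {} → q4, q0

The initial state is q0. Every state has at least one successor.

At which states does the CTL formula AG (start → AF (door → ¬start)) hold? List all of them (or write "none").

{q0, q1, q3, q4, q5, q6}

States satisfying start → AF (door → ¬start): {q0, q1, q3, q4, q5, q6}.
States satisfying AG (start → AF (door → ¬start)): {q0, q1, q3, q4, q5, q6}.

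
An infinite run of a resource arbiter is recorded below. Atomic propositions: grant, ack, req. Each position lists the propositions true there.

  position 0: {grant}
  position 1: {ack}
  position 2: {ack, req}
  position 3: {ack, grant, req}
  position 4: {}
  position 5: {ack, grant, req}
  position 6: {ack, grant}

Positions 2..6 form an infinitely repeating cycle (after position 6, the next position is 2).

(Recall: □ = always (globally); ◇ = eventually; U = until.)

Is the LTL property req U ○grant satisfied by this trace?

No

Walking from position 0: at position 0, ○grant has not yet held and req fails, so req U ○grant is false.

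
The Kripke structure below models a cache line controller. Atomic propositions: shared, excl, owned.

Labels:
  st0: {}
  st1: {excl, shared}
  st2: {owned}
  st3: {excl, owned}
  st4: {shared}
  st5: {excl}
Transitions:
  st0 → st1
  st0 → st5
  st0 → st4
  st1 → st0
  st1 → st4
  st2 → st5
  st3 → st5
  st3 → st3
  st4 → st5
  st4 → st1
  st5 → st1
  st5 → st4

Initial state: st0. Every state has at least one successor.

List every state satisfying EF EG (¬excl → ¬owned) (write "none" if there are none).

{st0, st1, st2, st3, st4, st5}

States satisfying EG (¬excl → ¬owned): {st0, st1, st3, st4, st5}.
States satisfying EF EG (¬excl → ¬owned): {st0, st1, st2, st3, st4, st5}.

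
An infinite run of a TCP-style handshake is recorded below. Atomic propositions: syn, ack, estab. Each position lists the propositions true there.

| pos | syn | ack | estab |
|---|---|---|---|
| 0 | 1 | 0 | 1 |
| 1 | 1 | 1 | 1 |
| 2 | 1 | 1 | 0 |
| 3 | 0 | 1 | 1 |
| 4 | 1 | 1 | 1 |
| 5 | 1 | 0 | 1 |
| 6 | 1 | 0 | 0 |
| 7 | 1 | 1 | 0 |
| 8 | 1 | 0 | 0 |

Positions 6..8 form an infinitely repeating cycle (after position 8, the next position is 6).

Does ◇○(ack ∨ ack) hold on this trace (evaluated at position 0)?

○(ack ∨ ack) holds at position 0, which is reachable from 0, so ◇○(ack ∨ ack) holds.

Holds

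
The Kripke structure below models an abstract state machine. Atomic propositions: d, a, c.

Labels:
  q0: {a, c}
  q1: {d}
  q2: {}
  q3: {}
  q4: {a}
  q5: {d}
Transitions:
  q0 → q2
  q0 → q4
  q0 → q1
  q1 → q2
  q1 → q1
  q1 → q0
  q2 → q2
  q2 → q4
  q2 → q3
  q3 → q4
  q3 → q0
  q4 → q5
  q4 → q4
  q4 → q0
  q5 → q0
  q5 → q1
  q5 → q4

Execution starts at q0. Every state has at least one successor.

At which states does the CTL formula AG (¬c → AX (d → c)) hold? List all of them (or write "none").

none

States satisfying ¬c → AX (d → c): {q0, q2, q3}.
States satisfying AG (¬c → AX (d → c)): ∅.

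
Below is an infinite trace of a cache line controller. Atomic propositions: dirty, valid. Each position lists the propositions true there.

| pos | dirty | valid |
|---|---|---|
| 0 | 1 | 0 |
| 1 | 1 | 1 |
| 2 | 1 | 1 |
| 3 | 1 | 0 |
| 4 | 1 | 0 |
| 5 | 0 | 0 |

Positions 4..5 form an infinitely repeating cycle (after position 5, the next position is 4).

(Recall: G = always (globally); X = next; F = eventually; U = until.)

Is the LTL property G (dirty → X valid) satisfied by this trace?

No

dirty → X valid must hold at every position from 0 onward. It fails at position 2, so G (dirty → X valid) is false.
Positions where dirty holds: 0, 1, 2, 3, 4.
Check X valid at each: 0→ok, 1→ok, 2→fails, 3→fails, 4→fails.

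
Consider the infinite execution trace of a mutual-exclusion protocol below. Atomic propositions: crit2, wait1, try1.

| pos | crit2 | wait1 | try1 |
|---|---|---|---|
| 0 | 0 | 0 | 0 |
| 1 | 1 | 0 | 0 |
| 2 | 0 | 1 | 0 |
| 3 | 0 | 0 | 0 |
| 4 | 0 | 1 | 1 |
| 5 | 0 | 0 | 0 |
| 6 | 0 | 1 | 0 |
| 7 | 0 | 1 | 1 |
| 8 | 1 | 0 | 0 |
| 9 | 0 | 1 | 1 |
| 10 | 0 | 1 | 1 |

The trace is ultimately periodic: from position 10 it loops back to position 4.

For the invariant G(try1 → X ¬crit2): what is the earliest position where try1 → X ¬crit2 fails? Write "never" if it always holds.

7

Check try1 → X ¬crit2 at each position in order: 0 ✓, 1 ✓, 2 ✓, 3 ✓, 4 ✓, 5 ✓, 6 ✓.
At position 7 the labels are {try1, wait1} and the next position 8 has {crit2}, so try1 → X ¬crit2 is false there. This is the first violation.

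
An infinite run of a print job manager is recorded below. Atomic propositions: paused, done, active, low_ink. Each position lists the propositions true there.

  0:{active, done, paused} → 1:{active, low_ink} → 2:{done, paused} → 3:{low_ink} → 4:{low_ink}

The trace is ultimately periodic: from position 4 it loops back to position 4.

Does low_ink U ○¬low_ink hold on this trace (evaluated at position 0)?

Walking from position 0: at position 0, ○¬low_ink has not yet held and low_ink fails, so low_ink U ○¬low_ink is false.

Violated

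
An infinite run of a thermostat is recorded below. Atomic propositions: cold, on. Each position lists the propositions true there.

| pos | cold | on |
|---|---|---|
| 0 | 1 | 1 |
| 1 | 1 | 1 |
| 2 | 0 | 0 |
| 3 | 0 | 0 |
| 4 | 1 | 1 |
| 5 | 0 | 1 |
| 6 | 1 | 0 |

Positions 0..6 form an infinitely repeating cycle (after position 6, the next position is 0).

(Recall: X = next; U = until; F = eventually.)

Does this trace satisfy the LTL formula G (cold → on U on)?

Does not hold

cold → on U on must hold at every position from 0 onward. It fails at position 6, so G (cold → on U on) is false.
Positions where cold holds: 0, 1, 4, 6.
Check on U on at each: 0→ok, 1→ok, 4→ok, 6→fails.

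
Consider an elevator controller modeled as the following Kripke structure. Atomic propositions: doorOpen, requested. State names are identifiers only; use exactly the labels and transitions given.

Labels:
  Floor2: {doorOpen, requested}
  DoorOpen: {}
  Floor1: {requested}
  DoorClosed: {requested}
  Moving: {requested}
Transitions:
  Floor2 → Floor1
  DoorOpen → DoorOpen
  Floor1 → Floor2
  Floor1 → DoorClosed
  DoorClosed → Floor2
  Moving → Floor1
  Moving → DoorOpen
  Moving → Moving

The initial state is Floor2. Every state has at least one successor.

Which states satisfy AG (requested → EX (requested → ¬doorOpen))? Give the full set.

States satisfying requested → EX (requested → ¬doorOpen): {Floor2, DoorOpen, Floor1, Moving}.
States satisfying AG (requested → EX (requested → ¬doorOpen)): {DoorOpen}.

{DoorOpen}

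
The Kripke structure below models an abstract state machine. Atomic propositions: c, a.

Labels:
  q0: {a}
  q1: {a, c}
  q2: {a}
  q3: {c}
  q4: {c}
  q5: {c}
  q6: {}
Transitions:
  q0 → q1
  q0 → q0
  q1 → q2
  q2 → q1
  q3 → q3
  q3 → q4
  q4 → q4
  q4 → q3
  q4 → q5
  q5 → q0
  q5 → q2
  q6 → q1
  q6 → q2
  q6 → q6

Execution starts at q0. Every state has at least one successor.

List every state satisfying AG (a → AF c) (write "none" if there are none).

{q1, q2, q6}

States satisfying a → AF c: {q1, q2, q3, q4, q5, q6}.
States satisfying AG (a → AF c): {q1, q2, q6}.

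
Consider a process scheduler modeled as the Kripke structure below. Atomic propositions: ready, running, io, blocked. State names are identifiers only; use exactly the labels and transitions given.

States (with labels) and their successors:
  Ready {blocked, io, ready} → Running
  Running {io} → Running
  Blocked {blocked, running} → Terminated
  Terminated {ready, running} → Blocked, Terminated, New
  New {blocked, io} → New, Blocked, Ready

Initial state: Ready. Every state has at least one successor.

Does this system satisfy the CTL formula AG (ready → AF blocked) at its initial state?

States satisfying ready → AF blocked: {Ready, Running, Blocked, New}.
States satisfying AG (ready → AF blocked): {Ready, Running}.
Every state reachable from Ready satisfies ready → AF blocked.
Ready ∈ Sat(AG (ready → AF blocked)).

Yes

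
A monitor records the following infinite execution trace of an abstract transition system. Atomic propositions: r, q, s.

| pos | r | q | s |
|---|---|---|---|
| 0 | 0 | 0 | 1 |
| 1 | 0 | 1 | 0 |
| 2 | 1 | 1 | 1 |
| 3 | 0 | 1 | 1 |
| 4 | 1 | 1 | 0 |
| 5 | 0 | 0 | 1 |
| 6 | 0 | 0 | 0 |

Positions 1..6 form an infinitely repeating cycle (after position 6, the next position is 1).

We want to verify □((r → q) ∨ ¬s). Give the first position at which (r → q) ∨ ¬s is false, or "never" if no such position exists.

never

(r → q) ∨ ¬s holds at every position 0..6, and those are all the positions the trace ever visits, so the invariant □((r → q) ∨ ¬s) is never violated.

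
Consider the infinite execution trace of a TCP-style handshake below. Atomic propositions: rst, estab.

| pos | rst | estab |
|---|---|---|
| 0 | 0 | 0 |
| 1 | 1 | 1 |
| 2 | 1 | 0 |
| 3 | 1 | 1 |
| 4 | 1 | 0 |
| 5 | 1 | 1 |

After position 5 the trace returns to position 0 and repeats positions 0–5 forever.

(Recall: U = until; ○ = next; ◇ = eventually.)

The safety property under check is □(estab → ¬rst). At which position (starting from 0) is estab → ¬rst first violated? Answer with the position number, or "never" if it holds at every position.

Check estab → ¬rst at each position in order: 0 ✓.
At position 1 the labels are {estab, rst}, so estab → ¬rst is false there. This is the first violation.

1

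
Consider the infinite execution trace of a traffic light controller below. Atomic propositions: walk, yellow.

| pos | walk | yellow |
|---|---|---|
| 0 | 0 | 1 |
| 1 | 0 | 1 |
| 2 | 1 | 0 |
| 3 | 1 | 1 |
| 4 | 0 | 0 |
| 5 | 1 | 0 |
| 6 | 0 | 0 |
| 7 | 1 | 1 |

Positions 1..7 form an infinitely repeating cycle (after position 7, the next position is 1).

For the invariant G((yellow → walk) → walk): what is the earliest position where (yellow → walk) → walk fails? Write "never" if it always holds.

Check (yellow → walk) → walk at each position in order: 0 ✓, 1 ✓, 2 ✓, 3 ✓.
At position 4 the labels are {}, so (yellow → walk) → walk is false there. This is the first violation.

4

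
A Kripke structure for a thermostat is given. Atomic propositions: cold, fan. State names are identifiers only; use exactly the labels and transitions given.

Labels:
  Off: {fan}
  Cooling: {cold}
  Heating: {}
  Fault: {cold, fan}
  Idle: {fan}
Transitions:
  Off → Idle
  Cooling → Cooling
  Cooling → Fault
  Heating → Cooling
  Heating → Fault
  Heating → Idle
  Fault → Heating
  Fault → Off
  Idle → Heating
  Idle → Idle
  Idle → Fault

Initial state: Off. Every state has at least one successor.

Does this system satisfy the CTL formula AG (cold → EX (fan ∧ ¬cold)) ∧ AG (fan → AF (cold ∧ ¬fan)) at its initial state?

Violated

States satisfying cold → EX (fan ∧ ¬cold): {Off, Heating, Fault, Idle}.
States satisfying AG (cold → EX (fan ∧ ¬cold)): ∅.
States satisfying fan → AF (cold ∧ ¬fan): {Cooling, Heating}.
States satisfying AG (fan → AF (cold ∧ ¬fan)): ∅.
States satisfying AG (cold → EX (fan ∧ ¬cold)) ∧ AG (fan → AF (cold ∧ ¬fan)): ∅.
Off ∉ Sat(AG (cold → EX (fan ∧ ¬cold)) ∧ AG (fan → AF (cold ∧ ¬fan))).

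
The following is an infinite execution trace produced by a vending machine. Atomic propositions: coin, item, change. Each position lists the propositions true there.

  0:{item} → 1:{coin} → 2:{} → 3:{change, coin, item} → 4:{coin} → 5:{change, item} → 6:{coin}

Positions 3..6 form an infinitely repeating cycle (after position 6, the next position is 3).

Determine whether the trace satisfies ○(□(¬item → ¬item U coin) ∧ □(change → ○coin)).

The position after 0 is 1; □(¬item → ¬item U coin) ∧ □(change → ○coin) is true there.

Yes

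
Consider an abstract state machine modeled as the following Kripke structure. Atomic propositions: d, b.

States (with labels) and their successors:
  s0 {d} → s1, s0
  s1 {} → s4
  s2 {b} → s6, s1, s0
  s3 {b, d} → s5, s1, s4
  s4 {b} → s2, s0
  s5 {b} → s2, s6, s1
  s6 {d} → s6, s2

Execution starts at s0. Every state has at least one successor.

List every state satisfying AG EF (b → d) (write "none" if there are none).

States satisfying EF (b → d): {s0, s1, s2, s3, s4, s5, s6}.
States satisfying AG EF (b → d): {s0, s1, s2, s3, s4, s5, s6}.

{s0, s1, s2, s3, s4, s5, s6}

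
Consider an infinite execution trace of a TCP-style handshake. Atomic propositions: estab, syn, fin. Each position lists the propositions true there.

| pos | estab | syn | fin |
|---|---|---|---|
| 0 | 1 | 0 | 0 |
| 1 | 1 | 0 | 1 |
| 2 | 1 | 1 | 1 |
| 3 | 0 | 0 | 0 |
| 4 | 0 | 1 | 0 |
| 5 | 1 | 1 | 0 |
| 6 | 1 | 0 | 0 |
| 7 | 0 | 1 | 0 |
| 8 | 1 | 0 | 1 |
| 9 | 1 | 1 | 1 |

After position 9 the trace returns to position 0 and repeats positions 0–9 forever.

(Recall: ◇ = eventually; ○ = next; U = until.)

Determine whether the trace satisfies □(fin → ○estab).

fin → ○estab must hold at every position from 0 onward. It fails at position 2, so □(fin → ○estab) is false.
Positions where fin holds: 1, 2, 8, 9.
Check ○estab at each: 1→ok, 2→fails, 8→ok, 9→ok.

No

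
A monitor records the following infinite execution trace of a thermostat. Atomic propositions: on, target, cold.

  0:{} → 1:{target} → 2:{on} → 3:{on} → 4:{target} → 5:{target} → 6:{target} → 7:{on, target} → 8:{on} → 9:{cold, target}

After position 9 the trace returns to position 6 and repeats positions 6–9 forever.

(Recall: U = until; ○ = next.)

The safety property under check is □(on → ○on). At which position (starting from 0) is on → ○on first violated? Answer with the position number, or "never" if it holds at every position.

3

Check on → ○on at each position in order: 0 ✓, 1 ✓, 2 ✓.
At position 3 the labels are {on} and the next position 4 has {target}, so on → ○on is false there. This is the first violation.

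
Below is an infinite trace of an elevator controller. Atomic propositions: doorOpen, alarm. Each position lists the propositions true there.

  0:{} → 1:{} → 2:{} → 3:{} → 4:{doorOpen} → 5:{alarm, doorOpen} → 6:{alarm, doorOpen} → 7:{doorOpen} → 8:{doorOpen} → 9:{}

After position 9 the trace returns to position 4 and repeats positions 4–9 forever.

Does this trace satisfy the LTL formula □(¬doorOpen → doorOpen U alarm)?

¬doorOpen → doorOpen U alarm must hold at every position from 0 onward. It fails at position 0, so □(¬doorOpen → doorOpen U alarm) is false.
Positions where ¬doorOpen holds: 0, 1, 2, 3, 9.
Check doorOpen U alarm at each: 0→fails, 1→fails, 2→fails, 3→fails, 9→fails.

Does not hold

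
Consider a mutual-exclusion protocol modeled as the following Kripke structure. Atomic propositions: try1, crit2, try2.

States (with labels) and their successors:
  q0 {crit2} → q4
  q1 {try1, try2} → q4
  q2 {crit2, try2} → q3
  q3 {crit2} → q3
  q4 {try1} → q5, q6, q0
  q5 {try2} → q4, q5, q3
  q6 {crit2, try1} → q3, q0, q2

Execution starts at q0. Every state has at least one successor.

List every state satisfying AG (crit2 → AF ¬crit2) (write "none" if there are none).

States satisfying crit2 → AF ¬crit2: {q0, q1, q4, q5}.
States satisfying AG (crit2 → AF ¬crit2): ∅.

none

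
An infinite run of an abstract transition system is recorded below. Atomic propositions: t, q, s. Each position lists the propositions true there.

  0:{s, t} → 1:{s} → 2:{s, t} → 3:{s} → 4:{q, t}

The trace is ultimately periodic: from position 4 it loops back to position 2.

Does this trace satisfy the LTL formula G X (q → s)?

Does not hold

X (q → s) must hold at every position from 0 onward. It fails at position 3, so G X (q → s) is false.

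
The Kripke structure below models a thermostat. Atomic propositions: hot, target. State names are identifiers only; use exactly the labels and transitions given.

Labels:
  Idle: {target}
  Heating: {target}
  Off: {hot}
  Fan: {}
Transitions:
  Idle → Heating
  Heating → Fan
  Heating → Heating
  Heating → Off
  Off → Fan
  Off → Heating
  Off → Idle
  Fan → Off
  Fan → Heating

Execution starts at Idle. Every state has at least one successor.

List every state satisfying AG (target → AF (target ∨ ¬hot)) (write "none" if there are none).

States satisfying target → AF (target ∨ ¬hot): {Idle, Heating, Off, Fan}.
States satisfying AG (target → AF (target ∨ ¬hot)): {Idle, Heating, Off, Fan}.

{Idle, Heating, Off, Fan}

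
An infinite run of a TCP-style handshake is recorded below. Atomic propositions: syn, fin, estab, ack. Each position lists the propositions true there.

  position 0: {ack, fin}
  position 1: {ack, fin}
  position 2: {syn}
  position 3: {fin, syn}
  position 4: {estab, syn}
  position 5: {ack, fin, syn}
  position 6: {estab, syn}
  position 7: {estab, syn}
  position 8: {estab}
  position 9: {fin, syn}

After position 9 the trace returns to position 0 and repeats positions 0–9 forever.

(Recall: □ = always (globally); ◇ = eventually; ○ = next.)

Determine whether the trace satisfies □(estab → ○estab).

estab → ○estab must hold at every position from 0 onward. It fails at position 4, so □(estab → ○estab) is false.
Positions where estab holds: 4, 6, 7, 8.
Check ○estab at each: 4→fails, 6→ok, 7→ok, 8→fails.

No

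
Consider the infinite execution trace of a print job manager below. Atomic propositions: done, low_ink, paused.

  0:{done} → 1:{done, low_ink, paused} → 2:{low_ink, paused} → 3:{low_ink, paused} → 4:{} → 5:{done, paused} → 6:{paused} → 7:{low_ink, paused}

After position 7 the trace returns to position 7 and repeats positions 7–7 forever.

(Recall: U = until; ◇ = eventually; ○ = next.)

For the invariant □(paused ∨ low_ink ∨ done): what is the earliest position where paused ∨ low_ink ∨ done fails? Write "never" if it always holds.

4

Check paused ∨ low_ink ∨ done at each position in order: 0 ✓, 1 ✓, 2 ✓, 3 ✓.
At position 4 the labels are {}, so paused ∨ low_ink ∨ done is false there. This is the first violation.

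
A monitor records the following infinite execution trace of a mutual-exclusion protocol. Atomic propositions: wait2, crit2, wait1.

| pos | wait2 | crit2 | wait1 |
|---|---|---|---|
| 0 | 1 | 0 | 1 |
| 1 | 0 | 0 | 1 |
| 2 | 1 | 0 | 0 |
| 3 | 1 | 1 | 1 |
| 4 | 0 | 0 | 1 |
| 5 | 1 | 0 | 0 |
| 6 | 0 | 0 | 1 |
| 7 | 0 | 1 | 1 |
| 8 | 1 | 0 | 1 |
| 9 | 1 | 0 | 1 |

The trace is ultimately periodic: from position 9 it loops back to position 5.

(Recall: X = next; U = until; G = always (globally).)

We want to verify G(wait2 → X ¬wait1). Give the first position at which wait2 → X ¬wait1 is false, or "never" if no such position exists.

At position 0 the labels are {wait1, wait2} and the next position 1 has {wait1}, so wait2 → X ¬wait1 is false there. This is the first violation.

0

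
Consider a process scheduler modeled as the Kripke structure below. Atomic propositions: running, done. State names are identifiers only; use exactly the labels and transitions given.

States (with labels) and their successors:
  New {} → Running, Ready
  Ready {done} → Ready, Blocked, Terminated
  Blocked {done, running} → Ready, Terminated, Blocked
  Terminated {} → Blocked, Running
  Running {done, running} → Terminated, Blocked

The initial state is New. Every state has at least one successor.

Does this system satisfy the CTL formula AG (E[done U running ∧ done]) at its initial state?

Does not hold

States satisfying E[done U running ∧ done]: {Ready, Blocked, Running}.
States satisfying AG (E[done U running ∧ done]): ∅.
New is reachable from New and violates E[done U running ∧ done], so AG fails at New.
New ∉ Sat(AG (E[done U running ∧ done])).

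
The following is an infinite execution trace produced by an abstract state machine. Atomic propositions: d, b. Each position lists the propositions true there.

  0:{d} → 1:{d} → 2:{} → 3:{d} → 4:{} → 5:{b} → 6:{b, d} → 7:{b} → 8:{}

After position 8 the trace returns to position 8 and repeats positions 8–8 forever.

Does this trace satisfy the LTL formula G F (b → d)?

Satisfied

F (b → d) holds at every position 0..8, and those are all positions ever visited, so G F (b → d) holds.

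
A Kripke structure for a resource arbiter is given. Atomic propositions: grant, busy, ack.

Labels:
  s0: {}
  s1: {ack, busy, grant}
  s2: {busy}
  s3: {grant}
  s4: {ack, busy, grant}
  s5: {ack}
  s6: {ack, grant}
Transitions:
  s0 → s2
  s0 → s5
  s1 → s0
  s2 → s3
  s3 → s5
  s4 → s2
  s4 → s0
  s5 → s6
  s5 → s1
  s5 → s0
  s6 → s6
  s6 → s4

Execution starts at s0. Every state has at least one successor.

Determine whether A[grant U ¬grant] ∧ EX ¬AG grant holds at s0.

Satisfied

States satisfying grant: {s1, s3, s4, s6}.
States satisfying ¬grant: {s0, s2, s5}.
States satisfying A[grant U ¬grant]: {s0, s1, s2, s3, s4, s5}.
States satisfying ¬AG grant: {s0, s1, s2, s3, s4, s5, s6}.
States satisfying EX ¬AG grant: {s0, s1, s2, s3, s4, s5, s6}.
States satisfying A[grant U ¬grant] ∧ EX ¬AG grant: {s0, s1, s2, s3, s4, s5}.
s0 ∈ Sat(A[grant U ¬grant] ∧ EX ¬AG grant).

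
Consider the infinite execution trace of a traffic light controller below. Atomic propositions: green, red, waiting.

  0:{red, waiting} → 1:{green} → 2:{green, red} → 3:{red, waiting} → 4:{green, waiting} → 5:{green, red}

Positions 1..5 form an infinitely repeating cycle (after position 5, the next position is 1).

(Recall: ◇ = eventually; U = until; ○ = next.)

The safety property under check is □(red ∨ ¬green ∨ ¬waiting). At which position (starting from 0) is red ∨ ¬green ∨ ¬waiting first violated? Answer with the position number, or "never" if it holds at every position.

Check red ∨ ¬green ∨ ¬waiting at each position in order: 0 ✓, 1 ✓, 2 ✓, 3 ✓.
At position 4 the labels are {green, waiting}, so red ∨ ¬green ∨ ¬waiting is false there. This is the first violation.

4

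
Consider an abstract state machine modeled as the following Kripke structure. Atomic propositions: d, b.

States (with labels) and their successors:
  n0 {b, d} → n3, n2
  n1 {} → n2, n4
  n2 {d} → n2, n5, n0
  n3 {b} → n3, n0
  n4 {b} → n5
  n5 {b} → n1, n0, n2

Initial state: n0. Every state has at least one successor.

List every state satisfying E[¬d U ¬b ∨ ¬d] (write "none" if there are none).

{n1, n2, n3, n4, n5}

States satisfying ¬d: {n1, n3, n4, n5}.
States satisfying ¬b ∨ ¬d: {n1, n2, n3, n4, n5}.
States satisfying E[¬d U ¬b ∨ ¬d]: {n1, n2, n3, n4, n5}.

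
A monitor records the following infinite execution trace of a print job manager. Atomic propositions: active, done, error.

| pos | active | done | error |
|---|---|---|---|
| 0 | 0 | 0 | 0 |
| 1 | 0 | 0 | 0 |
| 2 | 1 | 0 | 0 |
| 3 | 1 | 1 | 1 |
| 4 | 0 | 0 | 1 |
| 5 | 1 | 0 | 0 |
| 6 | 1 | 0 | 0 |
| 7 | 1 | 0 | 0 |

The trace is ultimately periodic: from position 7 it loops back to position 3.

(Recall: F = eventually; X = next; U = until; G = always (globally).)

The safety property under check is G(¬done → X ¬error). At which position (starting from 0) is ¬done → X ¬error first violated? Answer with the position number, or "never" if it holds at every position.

Check ¬done → X ¬error at each position in order: 0 ✓, 1 ✓.
At position 2 the labels are {active} and the next position 3 has {active, done, error}, so ¬done → X ¬error is false there. This is the first violation.

2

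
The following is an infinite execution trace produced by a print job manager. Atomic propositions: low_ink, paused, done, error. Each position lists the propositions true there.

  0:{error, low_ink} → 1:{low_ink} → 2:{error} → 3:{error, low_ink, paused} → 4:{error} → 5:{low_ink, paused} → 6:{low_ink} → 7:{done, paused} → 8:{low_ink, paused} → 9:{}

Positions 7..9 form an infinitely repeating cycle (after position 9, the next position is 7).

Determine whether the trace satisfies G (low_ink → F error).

low_ink → F error must hold at every position from 0 onward. It fails at position 5, so G (low_ink → F error) is false.
Positions where low_ink holds: 0, 1, 3, 5, 6, 8.
Check F error at each: 0→ok, 1→ok, 3→ok, 5→fails, 6→fails, 8→fails.

No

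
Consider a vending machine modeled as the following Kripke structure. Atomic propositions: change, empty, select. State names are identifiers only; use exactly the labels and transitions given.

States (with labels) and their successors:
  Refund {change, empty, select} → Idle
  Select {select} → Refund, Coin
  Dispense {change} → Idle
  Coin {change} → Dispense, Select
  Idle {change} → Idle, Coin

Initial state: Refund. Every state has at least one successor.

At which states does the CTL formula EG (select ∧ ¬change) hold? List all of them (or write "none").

none

States satisfying select ∧ ¬change: {Select}.
States satisfying EG (select ∧ ¬change): ∅.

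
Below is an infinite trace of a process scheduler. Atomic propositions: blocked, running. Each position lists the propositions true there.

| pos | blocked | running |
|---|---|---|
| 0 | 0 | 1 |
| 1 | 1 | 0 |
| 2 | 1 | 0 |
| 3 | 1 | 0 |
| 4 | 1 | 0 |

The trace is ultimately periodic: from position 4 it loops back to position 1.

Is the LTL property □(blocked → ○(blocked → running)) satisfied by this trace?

Violated

blocked → ○(blocked → running) must hold at every position from 0 onward. It fails at position 1, so □(blocked → ○(blocked → running)) is false.
Positions where blocked holds: 1, 2, 3, 4.
Check ○(blocked → running) at each: 1→fails, 2→fails, 3→fails, 4→fails.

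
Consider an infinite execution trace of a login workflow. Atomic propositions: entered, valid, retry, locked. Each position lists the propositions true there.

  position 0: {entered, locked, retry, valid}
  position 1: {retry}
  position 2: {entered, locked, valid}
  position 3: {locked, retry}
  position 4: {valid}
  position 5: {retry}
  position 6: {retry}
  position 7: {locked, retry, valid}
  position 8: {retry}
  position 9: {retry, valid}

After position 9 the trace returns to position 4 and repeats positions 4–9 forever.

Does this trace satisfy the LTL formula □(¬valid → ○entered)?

Does not hold

¬valid → ○entered must hold at every position from 0 onward. It fails at position 3, so □(¬valid → ○entered) is false.
Positions where ¬valid holds: 1, 3, 5, 6, 8.
Check ○entered at each: 1→ok, 3→fails, 5→fails, 6→fails, 8→fails.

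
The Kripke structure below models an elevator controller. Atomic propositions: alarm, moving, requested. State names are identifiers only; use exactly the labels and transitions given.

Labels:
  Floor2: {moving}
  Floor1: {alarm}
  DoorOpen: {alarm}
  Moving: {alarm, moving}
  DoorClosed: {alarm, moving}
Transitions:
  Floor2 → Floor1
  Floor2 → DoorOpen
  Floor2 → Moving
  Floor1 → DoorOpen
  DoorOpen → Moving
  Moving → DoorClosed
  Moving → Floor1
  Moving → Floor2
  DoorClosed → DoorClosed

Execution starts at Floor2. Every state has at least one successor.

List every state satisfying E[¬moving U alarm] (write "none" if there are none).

{Floor1, DoorOpen, Moving, DoorClosed}

States satisfying ¬moving: {Floor1, DoorOpen}.
States satisfying alarm: {Floor1, DoorOpen, Moving, DoorClosed}.
States satisfying E[¬moving U alarm]: {Floor1, DoorOpen, Moving, DoorClosed}.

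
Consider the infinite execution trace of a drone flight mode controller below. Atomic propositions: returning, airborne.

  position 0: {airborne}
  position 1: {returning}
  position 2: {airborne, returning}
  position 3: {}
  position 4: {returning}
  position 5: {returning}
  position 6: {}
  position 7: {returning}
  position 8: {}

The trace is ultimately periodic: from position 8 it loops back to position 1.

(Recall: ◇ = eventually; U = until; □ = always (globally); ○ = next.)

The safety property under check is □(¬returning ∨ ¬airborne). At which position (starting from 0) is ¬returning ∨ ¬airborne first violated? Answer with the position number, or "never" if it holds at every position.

2

Check ¬returning ∨ ¬airborne at each position in order: 0 ✓, 1 ✓.
At position 2 the labels are {airborne, returning}, so ¬returning ∨ ¬airborne is false there. This is the first violation.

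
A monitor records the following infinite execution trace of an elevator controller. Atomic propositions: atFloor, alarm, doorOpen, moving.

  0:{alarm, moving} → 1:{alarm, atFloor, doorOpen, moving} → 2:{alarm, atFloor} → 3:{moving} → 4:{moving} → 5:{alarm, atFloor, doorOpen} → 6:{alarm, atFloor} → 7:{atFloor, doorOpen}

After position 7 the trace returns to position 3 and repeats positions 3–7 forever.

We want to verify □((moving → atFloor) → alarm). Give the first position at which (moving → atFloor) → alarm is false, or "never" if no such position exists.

Check (moving → atFloor) → alarm at each position in order: 0 ✓, 1 ✓, 2 ✓, 3 ✓, 4 ✓, 5 ✓, 6 ✓.
At position 7 the labels are {atFloor, doorOpen}, so (moving → atFloor) → alarm is false there. This is the first violation.

7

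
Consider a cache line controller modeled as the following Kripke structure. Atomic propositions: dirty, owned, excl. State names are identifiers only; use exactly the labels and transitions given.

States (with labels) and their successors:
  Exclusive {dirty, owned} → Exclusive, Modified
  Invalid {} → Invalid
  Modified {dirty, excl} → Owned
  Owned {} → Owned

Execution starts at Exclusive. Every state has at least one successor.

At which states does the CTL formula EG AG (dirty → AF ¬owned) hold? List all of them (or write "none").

{Invalid, Modified, Owned}

States satisfying AG (dirty → AF ¬owned): {Invalid, Modified, Owned}.
States satisfying EG AG (dirty → AF ¬owned): {Invalid, Modified, Owned}.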